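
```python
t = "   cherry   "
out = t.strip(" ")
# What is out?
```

Trace:
`t = "   cherry   "` → t = '   cherry   '
`out = t.strip(" ")` → out = 'cherry'
So out = 'cherry'

Answer: 'cherry'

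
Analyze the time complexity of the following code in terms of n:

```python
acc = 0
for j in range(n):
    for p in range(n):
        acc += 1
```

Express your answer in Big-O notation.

Each loop level contributes: n × n. Multiplying the contributions gives O(n^2).

Answer: O(n^2)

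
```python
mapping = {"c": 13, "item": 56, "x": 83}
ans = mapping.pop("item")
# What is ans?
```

Trace:
`mapping = {"c": 13, "item": 56, "x": 83}` → mapping = {'c': 13, 'item': 56, 'x': 83}
`ans = mapping.pop("item")` → mapping = {'c': 13, 'x': 83}; ans = 56
So ans = 56

Answer: 56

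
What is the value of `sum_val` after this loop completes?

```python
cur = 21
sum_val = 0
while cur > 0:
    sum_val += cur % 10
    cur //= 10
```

Sum digits of 21
`sum_val` takes the values: 0 → 1 → 3

Answer: 3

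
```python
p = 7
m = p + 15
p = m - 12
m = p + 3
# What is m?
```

Trace:
`p = 7` → p = 7
`m = p + 15` → m = 22
`p = m - 12` → p = 10
`m = p + 3` → m = 13
So m = 13

Answer: 13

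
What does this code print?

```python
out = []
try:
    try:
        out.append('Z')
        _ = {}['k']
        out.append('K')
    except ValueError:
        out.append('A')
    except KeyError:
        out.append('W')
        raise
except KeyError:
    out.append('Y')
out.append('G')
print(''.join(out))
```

Execution trace: 'Z' (inner try body) → 'W' (inner except KeyError) → 'Y' (outer except KeyError) → 'G' (after the try/except). Output: ZWYG

Answer: ZWYG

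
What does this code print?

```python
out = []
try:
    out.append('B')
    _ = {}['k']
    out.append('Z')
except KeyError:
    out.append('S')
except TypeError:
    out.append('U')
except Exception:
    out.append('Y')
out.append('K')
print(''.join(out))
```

Execution trace: 'B' (try body) → 'S' (except KeyError) → 'K' (after the try/except). Output: BSK

Answer: BSK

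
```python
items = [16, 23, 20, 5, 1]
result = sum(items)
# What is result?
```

Trace:
`items = [16, 23, 20, 5, 1]` → items = [16, 23, 20, 5, 1]
`result = sum(items)` → result = 65
So result = 65

Answer: 65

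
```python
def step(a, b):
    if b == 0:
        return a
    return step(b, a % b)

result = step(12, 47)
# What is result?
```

step(12, 47) -> step(47, 12) -> step(12, 11) -> step(11, 1) -> step(1, 0) -> 1

Answer: 1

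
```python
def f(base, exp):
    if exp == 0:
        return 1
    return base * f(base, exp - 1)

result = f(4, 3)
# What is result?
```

f(4, 3) = 4 * 4 * 4 = 64

Answer: 64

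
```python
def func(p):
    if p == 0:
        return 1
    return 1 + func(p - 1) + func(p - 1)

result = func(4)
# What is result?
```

func(p) = 1 + 2·func(p-1), func(0)=1. Closed form: (1+1)·2^4 - 1 = 31.

Answer: 31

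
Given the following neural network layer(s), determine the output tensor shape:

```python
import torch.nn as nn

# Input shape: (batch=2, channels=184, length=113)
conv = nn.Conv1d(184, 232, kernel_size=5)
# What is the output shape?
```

Input: (2, 184, 113) -> Output: (2, 232, 109)

Answer: (2, 232, 109)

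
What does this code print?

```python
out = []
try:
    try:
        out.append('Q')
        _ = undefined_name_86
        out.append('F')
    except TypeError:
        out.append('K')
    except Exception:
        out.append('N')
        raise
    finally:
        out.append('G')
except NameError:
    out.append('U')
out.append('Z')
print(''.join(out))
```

Execution trace: 'Q' (inner try body) → 'N' (inner except Exception) → 'G' (inner finally) → 'U' (outer except NameError) → 'Z' (after the try/except). Output: QNGUZ

Answer: QNGUZ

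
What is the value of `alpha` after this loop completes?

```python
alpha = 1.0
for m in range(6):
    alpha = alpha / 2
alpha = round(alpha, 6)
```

Halving LR 6 times: 1 / 2^6
`alpha` takes the values: 1.0 → 0.5 → 0.25 → 0.125 → 0.0625 → 0.03125 → 0.015625

Answer: 0.015625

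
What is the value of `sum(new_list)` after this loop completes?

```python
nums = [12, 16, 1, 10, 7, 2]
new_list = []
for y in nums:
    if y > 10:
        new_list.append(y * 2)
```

Sum of doubled values > 10
`new_list` takes the values: [] → [24] → [24, 32]
So `sum(new_list)` = 56

Answer: 56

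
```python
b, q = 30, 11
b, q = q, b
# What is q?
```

Trace:
`b, q = 30, 11` → b = 30; q = 11
`b, q = q, b` → b = 11; q = 30
So q = 30

Answer: 30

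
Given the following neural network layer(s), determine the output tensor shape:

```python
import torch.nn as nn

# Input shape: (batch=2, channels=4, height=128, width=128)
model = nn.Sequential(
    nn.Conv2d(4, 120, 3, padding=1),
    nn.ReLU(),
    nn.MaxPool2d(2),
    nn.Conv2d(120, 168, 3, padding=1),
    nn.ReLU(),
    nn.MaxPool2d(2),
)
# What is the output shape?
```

Input: (2, 4, 128, 128) -> after first Conv2d: (2, 120, 128, 128) -> after first MaxPool2d: (2, 120, 64, 64) -> after second Conv2d: (2, 168, 64, 64) -> Output: (2, 168, 32, 32)

Answer: (2, 168, 32, 32)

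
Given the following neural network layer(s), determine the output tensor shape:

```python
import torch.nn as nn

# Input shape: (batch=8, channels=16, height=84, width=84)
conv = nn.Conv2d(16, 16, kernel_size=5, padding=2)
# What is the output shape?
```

Input: (8, 16, 84, 84) -> Output: (8, 16, 84, 84)

Answer: (8, 16, 84, 84)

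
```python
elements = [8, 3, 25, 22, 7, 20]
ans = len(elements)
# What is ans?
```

Trace:
`elements = [8, 3, 25, 22, 7, 20]` → elements = [8, 3, 25, 22, 7, 20]
`ans = len(elements)` → ans = 6
So ans = 6

Answer: 6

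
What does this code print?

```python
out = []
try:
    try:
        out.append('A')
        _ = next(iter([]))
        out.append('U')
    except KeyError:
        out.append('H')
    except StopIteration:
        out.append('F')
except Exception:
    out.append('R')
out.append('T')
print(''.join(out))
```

Execution trace: 'A' (inner try body) → 'F' (inner except StopIteration) → 'T' (after the try/except). Output: AFT

Answer: AFT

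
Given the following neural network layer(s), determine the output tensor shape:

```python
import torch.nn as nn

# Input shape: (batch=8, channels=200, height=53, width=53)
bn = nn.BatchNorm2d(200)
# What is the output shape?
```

Input: (8, 200, 53, 53) -> Output: (8, 200, 53, 53)

Answer: (8, 200, 53, 53)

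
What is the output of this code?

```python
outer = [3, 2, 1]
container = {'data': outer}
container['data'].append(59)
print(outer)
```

Key concept: dict holds reference to list.
Step by step:
`outer = [3, 2, 1]` → outer = [3, 2, 1]
`container = {'data': outer}` → container = {'data': [3, 2, 1]}
`container['data'].append(59)` → outer = [3, 2, 1, 59]; container = {'data': [3, 2, 1, 59]}
`print(outer)` → prints [3, 2, 1, 59]

Answer: [3, 2, 1, 59]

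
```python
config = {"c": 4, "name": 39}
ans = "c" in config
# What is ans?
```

Trace:
`config = {"c": 4, "name": 39}` → config = {'c': 4, 'name': 39}
`ans = "c" in config` → ans = True
So ans = True

Answer: True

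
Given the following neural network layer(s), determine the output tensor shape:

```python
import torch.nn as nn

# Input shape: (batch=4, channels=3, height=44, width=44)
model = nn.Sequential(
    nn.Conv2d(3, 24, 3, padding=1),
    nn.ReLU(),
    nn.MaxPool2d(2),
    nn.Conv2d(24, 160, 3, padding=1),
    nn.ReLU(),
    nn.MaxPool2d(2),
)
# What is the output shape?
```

Input: (4, 3, 44, 44) -> after first Conv2d: (4, 24, 44, 44) -> after first MaxPool2d: (4, 24, 22, 22) -> after second Conv2d: (4, 160, 22, 22) -> Output: (4, 160, 11, 11)

Answer: (4, 160, 11, 11)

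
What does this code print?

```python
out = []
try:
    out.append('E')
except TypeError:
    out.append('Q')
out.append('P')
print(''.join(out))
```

Execution trace: 'E' (try body, no exception) → 'P' (after the try/except). Output: EP

Answer: EP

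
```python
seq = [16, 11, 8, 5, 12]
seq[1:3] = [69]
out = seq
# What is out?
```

Trace:
`seq = [16, 11, 8, 5, 12]` → seq = [16, 11, 8, 5, 12]
`seq[1:3] = [69]` → seq = [16, 69, 5, 12]
`out = seq` → out = [16, 69, 5, 12]
So out = [16, 69, 5, 12]

Answer: [16, 69, 5, 12]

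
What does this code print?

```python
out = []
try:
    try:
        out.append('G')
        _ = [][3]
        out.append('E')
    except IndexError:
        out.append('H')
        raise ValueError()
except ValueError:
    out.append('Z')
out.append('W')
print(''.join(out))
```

Execution trace: 'G' (inner try body) → 'H' (inner except IndexError) → 'Z' (outer except ValueError) → 'W' (after the try/except). Output: GHZW

Answer: GHZW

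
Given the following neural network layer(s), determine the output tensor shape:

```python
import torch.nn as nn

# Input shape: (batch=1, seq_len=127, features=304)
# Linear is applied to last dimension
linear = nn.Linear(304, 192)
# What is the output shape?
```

Input: (1, 127, 304) -> Output: (1, 127, 192)

Answer: (1, 127, 192)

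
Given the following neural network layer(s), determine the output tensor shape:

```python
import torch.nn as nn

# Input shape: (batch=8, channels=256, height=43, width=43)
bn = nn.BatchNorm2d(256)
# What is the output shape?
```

Input: (8, 256, 43, 43) -> Output: (8, 256, 43, 43)

Answer: (8, 256, 43, 43)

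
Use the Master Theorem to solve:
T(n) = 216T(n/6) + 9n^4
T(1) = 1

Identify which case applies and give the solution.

a=216, b=6, f(n)=9n^4. log_6(216) = 3. Since c=4 > 3 and the regularity condition holds (216(n/6)^4 = (216/6^4)n^4 with 216/6^4 < 1), Case 3 applies: T(n) = Θ(f(n)) = O(n^4).

Answer: O(n^4) - Case 3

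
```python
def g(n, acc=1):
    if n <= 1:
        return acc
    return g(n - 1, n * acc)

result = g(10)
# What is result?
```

Accumulator trace (n, acc): (10, 1) -> (9, 10) -> (8, 90) -> (7, 720) -> (6, 5040) -> (5, 30240) -> (4, 151200) -> (3, 604800) -> (2, 1814400) -> (1, 3628800) -> return 3628800

Answer: 3628800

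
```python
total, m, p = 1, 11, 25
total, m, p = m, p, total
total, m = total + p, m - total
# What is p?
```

Trace:
`total, m, p = 1, 11, 25` → total = 1; m = 11; p = 25
`total, m, p = m, p, total` → total = 11; m = 25; p = 1
`total, m = total + p, m - total` → total = 12; m = 14
So p = 1

Answer: 1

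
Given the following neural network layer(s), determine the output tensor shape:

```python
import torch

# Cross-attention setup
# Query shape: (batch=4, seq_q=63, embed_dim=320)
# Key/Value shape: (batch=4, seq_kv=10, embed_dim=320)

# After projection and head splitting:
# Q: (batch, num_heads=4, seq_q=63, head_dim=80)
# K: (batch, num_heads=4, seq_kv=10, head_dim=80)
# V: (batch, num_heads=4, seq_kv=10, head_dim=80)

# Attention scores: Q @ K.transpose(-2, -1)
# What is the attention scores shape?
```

Input: (4, 63, 320) -> Output: (4, 4, 63, 10)

Answer: (4, 4, 63, 10)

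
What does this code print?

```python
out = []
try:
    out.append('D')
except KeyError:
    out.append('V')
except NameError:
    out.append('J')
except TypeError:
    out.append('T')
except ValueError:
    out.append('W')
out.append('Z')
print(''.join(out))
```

Execution trace: 'D' (try body, no exception) → 'Z' (after the try/except). Output: DZ

Answer: DZ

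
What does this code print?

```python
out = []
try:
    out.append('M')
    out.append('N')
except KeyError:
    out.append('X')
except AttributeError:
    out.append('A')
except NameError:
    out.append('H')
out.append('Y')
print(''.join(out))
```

Execution trace: 'M' (try body) → 'N' (try body, no exception) → 'Y' (after the try/except). Output: MNY

Answer: MNY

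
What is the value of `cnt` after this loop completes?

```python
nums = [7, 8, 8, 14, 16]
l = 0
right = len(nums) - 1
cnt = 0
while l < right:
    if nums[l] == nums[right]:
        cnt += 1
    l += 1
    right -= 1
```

Count matching pairs from ends
`cnt` takes the values: 0

Answer: 0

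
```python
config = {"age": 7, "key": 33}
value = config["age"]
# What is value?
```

Trace:
`config = {"age": 7, "key": 33}` → config = {'age': 7, 'key': 33}
`value = config["age"]` → value = 7
So value = 7

Answer: 7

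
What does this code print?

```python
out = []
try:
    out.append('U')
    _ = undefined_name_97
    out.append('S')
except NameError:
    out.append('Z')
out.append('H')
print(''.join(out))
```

Execution trace: 'U' (try body) → 'Z' (except NameError) → 'H' (after the try/except). Output: UZH

Answer: UZH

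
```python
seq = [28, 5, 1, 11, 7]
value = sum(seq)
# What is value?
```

Trace:
`seq = [28, 5, 1, 11, 7]` → seq = [28, 5, 1, 11, 7]
`value = sum(seq)` → value = 52
So value = 52

Answer: 52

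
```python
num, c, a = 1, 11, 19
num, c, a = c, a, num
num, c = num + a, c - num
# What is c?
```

Trace:
`num, c, a = 1, 11, 19` → num = 1; c = 11; a = 19
`num, c, a = c, a, num` → num = 11; c = 19; a = 1
`num, c = num + a, c - num` → num = 12; c = 8
So c = 8

Answer: 8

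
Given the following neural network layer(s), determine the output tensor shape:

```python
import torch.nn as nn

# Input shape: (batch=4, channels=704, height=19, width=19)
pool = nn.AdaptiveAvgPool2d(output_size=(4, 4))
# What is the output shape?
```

Input: (4, 704, 19, 19) -> Output: (4, 704, 4, 4)

Answer: (4, 704, 4, 4)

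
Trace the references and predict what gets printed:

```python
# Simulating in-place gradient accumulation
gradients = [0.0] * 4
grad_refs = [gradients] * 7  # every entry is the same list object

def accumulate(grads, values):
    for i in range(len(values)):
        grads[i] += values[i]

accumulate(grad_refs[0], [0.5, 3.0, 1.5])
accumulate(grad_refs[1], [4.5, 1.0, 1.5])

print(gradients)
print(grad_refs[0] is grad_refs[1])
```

Key concept: gradient accumulation aliasing.
Step by step:
`gradients = [0.0] * 4` → gradients = [0.0, 0.0, 0.0, 0.0]
`grad_refs = [gradients] * 7` → grad_refs = [[0.0, 0.0, 0.0, 0.0], [0.0, 0.0, 0.0, 0.0], [0.0, 0.0, 0.0, 0.0], [0.0, 0.0, 0.0, 0.0], [0.0, 0.0, 0.0, 0.0], [0.0, 0.0, 0.0, 0.0], [0.0, 0.0, 0.0, 0.0]]
`accumulate(grad_refs[0], [0.5, 3.0, 1.5])` → gradients = [0.5, 3.0, 1.5, 0.0]; grad_refs = [[0.5, 3.0, 1.5, 0.0], [0.5, 3.0, 1.5, 0.0], [0.5, 3.0, 1.5, 0.0], [0.5, 3.0, 1.5, 0.0], [0.5, 3.0, 1.5, 0.0], [0.5, 3.0, 1.5, 0.0], [0.5, 3.0, 1.5, 0.0]]
`accumulate(grad_refs[1], [4.5, 1.0, 1.5])` → gradients = [5.0, 4.0, 3.0, 0.0]; grad_refs = [[5.0, 4.0, 3.0, 0.0], [5.0, 4.0, 3.0, 0.0], [5.0, 4.0, 3.0, 0.0], [5.0, 4.0, 3.0, 0.0], [5.0, 4.0, 3.0, 0.0], [5.0, 4.0, 3.0, 0.0], [5.0, 4.0, 3.0, 0.0]]
`print(gradients)` → prints [5.0, 4.0, 3.0, 0.0]
`print(grad_refs[0] is grad_refs[1])` → prints True

Answer:
[5.0, 4.0, 3.0, 0.0]
True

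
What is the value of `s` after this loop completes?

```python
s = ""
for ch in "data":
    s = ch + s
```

Reverse 'data'
`s` takes the values: "" → "d" → "ad" → "tad" → "atad"

Answer: "atad"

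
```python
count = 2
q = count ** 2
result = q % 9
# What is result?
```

Trace:
`count = 2` → count = 2
`q = count ** 2` → q = 4
`result = q % 9` → result = 4
So result = 4

Answer: 4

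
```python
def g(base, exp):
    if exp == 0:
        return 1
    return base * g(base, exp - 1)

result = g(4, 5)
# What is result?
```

g(4, 5) = 4 * 4 * 4 * 4 * 4 = 1024

Answer: 1024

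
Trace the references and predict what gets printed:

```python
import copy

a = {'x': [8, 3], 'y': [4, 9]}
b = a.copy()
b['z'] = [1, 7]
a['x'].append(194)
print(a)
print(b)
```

Key concept: shallow copy of dict with mutable values.
Step by step:
`a = {'x': [8, 3], 'y': [4, 9]}` → a = {'x': [8, 3], 'y': [4, 9]}
`b = a.copy()` → b = {'x': [8, 3], 'y': [4, 9]}
`b['z'] = [1, 7]` → b = {'x': [8, 3], 'y': [4, 9], 'z': [1, 7]}
`a['x'].append(194)` → a = {'x': [8, 3, 194], 'y': [4, 9]}; b = {'x': [8, 3, 194], 'y': [4, 9], 'z': [1, 7]}
`print(a)` → prints {'x': [8, 3, 194], 'y': [4, 9]}
`print(b)` → prints {'x': [8, 3, 194], 'y': [4, 9], 'z': [1, 7]}

Answer:
{'x': [8, 3, 194], 'y': [4, 9]}
{'x': [8, 3, 194], 'y': [4, 9], 'z': [1, 7]}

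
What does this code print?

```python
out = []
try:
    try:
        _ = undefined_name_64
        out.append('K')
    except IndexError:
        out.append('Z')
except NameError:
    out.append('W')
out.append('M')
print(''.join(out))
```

Execution trace: 'W' (outer except NameError) → 'M' (after the try/except). Output: WM

Answer: WM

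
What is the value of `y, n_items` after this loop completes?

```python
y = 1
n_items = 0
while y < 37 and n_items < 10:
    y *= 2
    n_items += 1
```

Double until >= 37 or 10 iterations
`y, n_items` takes the values: (1, 0) → (2, 0) → (2, 1) → (4, 1) → (4, 2) → (8, 2) → (8, 3) → (16, 3) → (16, 4) → (32, 4) → (32, 5) → (64, 5) → (64, 6)

Answer: 64, 6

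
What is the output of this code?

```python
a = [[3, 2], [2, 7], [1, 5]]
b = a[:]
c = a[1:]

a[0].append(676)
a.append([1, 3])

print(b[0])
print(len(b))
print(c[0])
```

Key concept: slice with nested mutation.
Step by step:
`a = [[3, 2], [2, 7], [1, 5]]` → a = [[3, 2], [2, 7], [1, 5]]
`b = a[:]` → b = [[3, 2], [2, 7], [1, 5]]
`c = a[1:]` → c = [[2, 7], [1, 5]]
`a[0].append(676)` → a = [[3, 2, 676], [2, 7], [1, 5]]; b = [[3, 2, 676], [2, 7], [1, 5]]
`a.append([1, 3])` → a = [[3, 2, 676], [2, 7], [1, 5], [1, 3]]
`print(b[0])` → prints [3, 2, 676]
`print(len(b))` → prints 3
`print(c[0])` → prints [2, 7]

Answer:
[3, 2, 676]
3
[2, 7]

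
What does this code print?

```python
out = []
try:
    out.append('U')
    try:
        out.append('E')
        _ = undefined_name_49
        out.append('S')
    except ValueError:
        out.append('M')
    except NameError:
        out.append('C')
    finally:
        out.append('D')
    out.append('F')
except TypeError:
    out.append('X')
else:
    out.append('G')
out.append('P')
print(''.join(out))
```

Execution trace: 'U' (try body) → 'E' (inner try body) → 'C' (inner except NameError) → 'D' (inner finally) → 'F' (try body, no exception) → 'G' (else) → 'P' (after the try/except). Output: UECDFGP

Answer: UECDFGP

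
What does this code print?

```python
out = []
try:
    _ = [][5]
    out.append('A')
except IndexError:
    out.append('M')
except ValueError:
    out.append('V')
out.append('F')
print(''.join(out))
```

Execution trace: 'M' (except IndexError) → 'F' (after the try/except). Output: MF

Answer: MF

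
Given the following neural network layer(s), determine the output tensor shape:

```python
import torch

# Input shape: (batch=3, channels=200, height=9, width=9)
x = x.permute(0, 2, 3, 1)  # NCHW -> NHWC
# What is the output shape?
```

Input: (3, 200, 9, 9) -> Output: (3, 9, 9, 200)

Answer: (3, 9, 9, 200)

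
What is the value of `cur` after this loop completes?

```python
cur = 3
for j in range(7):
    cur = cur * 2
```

Multiply by 2, 7 times: 3 * 2^7 = 384
`cur` takes the values: 3 → 6 → 12 → 24 → 48 → 96 → 192 → 384

Answer: 384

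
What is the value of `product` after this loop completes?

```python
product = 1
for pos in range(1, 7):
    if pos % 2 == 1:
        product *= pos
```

Product of odd numbers 1 to 6
`product` takes the values: 1 → 3 → 15

Answer: 15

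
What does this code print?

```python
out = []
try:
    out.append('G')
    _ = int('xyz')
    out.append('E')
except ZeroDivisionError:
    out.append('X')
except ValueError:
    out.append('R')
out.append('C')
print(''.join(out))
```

Execution trace: 'G' (try body) → 'R' (except ValueError) → 'C' (after the try/except). Output: GRC

Answer: GRC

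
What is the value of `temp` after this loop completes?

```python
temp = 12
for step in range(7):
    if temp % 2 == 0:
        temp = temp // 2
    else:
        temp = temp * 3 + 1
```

Collatz-style transformation from 12
`temp` takes the values: 12 → 6 → 3 → 10 → 5 → 16 → 8 → 4

Answer: 4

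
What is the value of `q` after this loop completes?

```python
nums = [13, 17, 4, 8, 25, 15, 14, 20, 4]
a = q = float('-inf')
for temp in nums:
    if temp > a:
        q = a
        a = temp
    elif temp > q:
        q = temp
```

Second largest (with repeats) in [13, 17, 4, 8, 25, 15, 14, 20, 4]
`q` takes the values: -inf → 13 → 17 → 20

Answer: 20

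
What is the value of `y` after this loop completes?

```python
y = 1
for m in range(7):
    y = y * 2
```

Multiply by 2, 7 times: 1 * 2^7 = 128
`y` takes the values: 1 → 2 → 4 → 8 → 16 → 32 → 64 → 128

Answer: 128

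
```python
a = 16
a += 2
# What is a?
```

Trace:
`a = 16` → a = 16
`a += 2` → a = 18
So a = 18

Answer: 18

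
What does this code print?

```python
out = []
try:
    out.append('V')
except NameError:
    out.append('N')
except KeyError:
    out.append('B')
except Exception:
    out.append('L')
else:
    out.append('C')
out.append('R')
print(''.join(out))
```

Execution trace: 'V' (try body, no exception) → 'C' (else) → 'R' (after the try/except). Output: VCR

Answer: VCR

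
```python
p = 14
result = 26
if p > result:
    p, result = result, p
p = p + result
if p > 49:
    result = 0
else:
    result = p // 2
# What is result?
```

Trace:
`p = 14` → p = 14
`result = 26` → result = 26
`if p > result: ...` → p > result is False → no variable changes
`p = p + result` → p = 40
`if p > 49: ...` → p > 49 is False, take else branch → result = 20
So result = 20

Answer: 20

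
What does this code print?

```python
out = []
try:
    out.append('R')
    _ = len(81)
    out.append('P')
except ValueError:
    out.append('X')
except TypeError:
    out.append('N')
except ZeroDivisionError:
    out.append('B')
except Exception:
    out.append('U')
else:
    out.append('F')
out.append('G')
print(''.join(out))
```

Execution trace: 'R' (try body) → 'N' (except TypeError) → 'G' (after the try/except). Output: RNG

Answer: RNG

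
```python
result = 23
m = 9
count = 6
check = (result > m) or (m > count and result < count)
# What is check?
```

Trace:
`result = 23` → result = 23
`m = 9` → m = 9
`count = 6` → count = 6
`check = (result > m) or (m > count and result < count)` → check = True
So check = True

Answer: True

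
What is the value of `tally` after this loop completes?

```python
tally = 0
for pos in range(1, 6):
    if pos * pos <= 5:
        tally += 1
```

Count numbers where pos² ≤ 5
`tally` takes the values: 0 → 1 → 2

Answer: 2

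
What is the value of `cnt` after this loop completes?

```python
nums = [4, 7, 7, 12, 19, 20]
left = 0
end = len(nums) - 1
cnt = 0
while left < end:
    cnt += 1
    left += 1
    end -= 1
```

Iterations until pointers meet (list length 6)
`cnt` takes the values: 0 → 1 → 2 → 3

Answer: 3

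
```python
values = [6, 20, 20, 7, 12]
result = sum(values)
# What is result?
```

Trace:
`values = [6, 20, 20, 7, 12]` → values = [6, 20, 20, 7, 12]
`result = sum(values)` → result = 65
So result = 65

Answer: 65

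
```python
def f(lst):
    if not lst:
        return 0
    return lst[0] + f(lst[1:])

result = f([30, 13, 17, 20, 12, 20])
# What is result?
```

30 + 13 + 17 + 20 + 12 + 20 + 0 = 112

Answer: 112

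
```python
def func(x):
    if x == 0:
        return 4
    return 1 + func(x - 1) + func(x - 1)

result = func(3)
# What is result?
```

func(x) = 1 + 2·func(x-1), func(0)=4. Closed form: (4+1)·2^3 - 1 = 39.

Answer: 39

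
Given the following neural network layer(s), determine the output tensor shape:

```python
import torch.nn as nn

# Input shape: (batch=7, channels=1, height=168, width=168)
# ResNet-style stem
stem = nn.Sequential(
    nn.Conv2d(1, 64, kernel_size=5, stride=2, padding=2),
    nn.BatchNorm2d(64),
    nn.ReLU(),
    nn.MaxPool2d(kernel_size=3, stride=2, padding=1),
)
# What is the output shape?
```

Input: (7, 1, 168, 168) -> after Conv2d 5x5 stride=2: (7, 64, 84, 84) -> Output: (7, 64, 42, 42)

Answer: (7, 64, 42, 42)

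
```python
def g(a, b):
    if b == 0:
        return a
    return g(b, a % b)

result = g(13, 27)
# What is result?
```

g(13, 27) -> g(27, 13) -> g(13, 1) -> g(1, 0) -> 1

Answer: 1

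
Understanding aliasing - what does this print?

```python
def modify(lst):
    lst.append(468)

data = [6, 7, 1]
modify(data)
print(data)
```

Key concept: function modifies passed list.
Step by step:
`data = [6, 7, 1]` → data = [6, 7, 1]
`modify(data)` → data = [6, 7, 1, 468]
`print(data)` → prints [6, 7, 1, 468]

Answer: [6, 7, 1, 468]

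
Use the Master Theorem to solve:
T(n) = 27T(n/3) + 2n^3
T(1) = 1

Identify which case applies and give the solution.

a=27, b=3, f(n)=2n^3. log_3(27) = 3. Since c=3 = 3, Case 2 applies: T(n) = Θ(n^log_b(a) · log n) = O(n^3 log n).

Answer: O(n^3 log n) - Case 2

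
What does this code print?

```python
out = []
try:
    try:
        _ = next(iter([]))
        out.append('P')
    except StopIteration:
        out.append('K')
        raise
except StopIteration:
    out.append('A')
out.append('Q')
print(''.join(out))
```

Execution trace: 'K' (inner except StopIteration) → 'A' (outer except StopIteration) → 'Q' (after the try/except). Output: KAQ

Answer: KAQ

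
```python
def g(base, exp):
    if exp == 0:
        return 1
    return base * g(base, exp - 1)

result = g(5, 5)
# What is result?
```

g(5, 5) = 5 * 5 * 5 * 5 * 5 = 3125

Answer: 3125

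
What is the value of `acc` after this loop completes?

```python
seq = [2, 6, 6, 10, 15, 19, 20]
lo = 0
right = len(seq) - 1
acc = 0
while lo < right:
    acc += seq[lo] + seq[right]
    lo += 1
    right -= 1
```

Sum of pairs from ends
`acc` takes the values: 0 → 22 → 47 → 68

Answer: 68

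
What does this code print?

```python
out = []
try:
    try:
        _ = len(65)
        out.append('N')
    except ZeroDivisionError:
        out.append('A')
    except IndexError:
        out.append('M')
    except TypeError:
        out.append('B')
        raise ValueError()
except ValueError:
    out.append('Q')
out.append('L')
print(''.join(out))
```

Execution trace: 'B' (inner except TypeError) → 'Q' (outer except ValueError) → 'L' (after the try/except). Output: BQL

Answer: BQL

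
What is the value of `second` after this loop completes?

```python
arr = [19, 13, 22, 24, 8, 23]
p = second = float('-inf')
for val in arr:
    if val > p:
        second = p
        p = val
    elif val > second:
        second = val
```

Second largest (with repeats) in [19, 13, 22, 24, 8, 23]
`second` takes the values: -inf → 13 → 19 → 22 → 23

Answer: 23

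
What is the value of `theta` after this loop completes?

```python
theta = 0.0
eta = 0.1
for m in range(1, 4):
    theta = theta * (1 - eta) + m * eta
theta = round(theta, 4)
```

Moving average with lr=0.1
`theta` takes the values: 0.0 → 0.1 → 0.29 → 0.561

Answer: 0.561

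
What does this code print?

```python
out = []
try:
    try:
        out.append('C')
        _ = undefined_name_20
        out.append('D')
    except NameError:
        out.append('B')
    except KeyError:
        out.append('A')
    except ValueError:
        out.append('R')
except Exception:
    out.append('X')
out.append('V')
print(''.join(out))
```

Execution trace: 'C' (inner try body) → 'B' (inner except NameError) → 'V' (after the try/except). Output: CBV

Answer: CBV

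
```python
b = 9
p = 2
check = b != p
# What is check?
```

Trace:
`b = 9` → b = 9
`p = 2` → p = 2
`check = b != p` → check = True
So check = True

Answer: True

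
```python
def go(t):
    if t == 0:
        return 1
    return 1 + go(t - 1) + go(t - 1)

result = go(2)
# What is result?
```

go(t) = 1 + 2·go(t-1), go(0)=1. Closed form: (1+1)·2^2 - 1 = 7.

Answer: 7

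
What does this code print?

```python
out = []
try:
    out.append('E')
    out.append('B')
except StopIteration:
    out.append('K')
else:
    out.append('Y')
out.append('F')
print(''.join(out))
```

Execution trace: 'E' (try body) → 'B' (try body, no exception) → 'Y' (else) → 'F' (after the try/except). Output: EBYF

Answer: EBYF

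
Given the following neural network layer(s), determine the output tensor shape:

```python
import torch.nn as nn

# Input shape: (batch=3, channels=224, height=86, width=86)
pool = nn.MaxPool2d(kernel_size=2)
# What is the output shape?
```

Input: (3, 224, 86, 86) -> Output: (3, 224, 43, 43)

Answer: (3, 224, 43, 43)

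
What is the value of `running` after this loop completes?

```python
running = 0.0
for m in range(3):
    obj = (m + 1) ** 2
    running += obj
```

Sum of squared losses 1² + 2² + ... + 3²
`running` takes the values: 0.0 → 1.0 → 5.0 → 14.0

Answer: 14.0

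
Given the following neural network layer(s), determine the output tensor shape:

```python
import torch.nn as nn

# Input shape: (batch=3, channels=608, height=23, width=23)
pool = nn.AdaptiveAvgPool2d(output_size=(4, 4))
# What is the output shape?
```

Input: (3, 608, 23, 23) -> Output: (3, 608, 4, 4)

Answer: (3, 608, 4, 4)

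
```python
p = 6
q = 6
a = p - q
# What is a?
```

Trace:
`p = 6` → p = 6
`q = 6` → q = 6
`a = p - q` → a = 0
So a = 0

Answer: 0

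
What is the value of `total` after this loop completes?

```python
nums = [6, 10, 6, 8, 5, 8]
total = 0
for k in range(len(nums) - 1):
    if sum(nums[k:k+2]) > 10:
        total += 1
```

Count windows with sum > 10
`total` takes the values: 0 → 1 → 2 → 3 → 4 → 5

Answer: 5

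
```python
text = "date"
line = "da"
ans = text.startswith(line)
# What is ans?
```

Trace:
`text = "date"` → text = 'date'
`line = "da"` → line = 'da'
`ans = text.startswith(line)` → ans = True
So ans = True

Answer: True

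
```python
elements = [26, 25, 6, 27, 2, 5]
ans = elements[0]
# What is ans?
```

Trace:
`elements = [26, 25, 6, 27, 2, 5]` → elements = [26, 25, 6, 27, 2, 5]
`ans = elements[0]` → ans = 26
So ans = 26

Answer: 26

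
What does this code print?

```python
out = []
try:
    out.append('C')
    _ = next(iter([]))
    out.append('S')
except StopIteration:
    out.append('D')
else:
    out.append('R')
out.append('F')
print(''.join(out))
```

Execution trace: 'C' (try body) → 'D' (except StopIteration) → 'F' (after the try/except). Output: CDF

Answer: CDF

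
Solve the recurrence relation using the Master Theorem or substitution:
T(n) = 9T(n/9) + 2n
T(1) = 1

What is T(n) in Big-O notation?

By Master Theorem: a=9, b=9, f(n)=2n. Since log_9(9) = 1 and f(n) = Θ(n^1), Case 2 applies. T(n) = O(n log n).

Answer: O(n log n)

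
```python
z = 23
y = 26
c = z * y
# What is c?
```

Trace:
`z = 23` → z = 23
`y = 26` → y = 26
`c = z * y` → c = 598
So c = 598

Answer: 598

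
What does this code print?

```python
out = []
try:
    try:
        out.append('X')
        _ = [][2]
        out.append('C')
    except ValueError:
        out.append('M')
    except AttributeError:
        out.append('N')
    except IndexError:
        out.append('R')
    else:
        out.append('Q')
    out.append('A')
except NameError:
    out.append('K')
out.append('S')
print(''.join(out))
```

Execution trace: 'X' (inner try body) → 'R' (inner except IndexError) → 'A' (try body, no exception) → 'S' (after the try/except). Output: XRAS

Answer: XRAS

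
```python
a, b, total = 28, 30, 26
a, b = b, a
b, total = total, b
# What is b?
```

Trace:
`a, b, total = 28, 30, 26` → a = 28; b = 30; total = 26
`a, b = b, a` → a = 30; b = 28
`b, total = total, b` → b = 26; total = 28
So b = 26

Answer: 26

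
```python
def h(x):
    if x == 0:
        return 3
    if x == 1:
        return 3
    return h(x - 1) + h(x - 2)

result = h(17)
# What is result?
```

Build up from base cases: h(0)=3, h(1)=3, h(2)=6, h(3)=9, h(4)=15, h(5)=24, h(6)=39, ..., h(17)=7752

Answer: 7752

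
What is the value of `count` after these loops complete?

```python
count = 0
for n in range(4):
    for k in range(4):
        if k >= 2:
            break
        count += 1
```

Inner breaks at 2, outer runs 4 times
`count` takes the values: 0 → 1 → 2 → 3 → 4 → 5 → 6 → 7 → 8

Answer: 8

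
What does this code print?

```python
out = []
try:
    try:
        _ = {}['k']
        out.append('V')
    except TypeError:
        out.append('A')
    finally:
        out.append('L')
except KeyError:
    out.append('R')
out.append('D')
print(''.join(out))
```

Execution trace: 'L' (finally) → 'R' (outer except KeyError) → 'D' (after the try/except). Output: LRD

Answer: LRD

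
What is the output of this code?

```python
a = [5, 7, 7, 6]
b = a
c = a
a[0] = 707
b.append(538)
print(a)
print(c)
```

Key concept: multiple aliases.
Step by step:
`a = [5, 7, 7, 6]` → a = [5, 7, 7, 6]
`b = a` → b = [5, 7, 7, 6] (same object as a)
`c = a` → c = [5, 7, 7, 6] (same object as a, b)
`a[0] = 707` → a = [707, 7, 7, 6] (same object as b, c); b = [707, 7, 7, 6] (same object as a, c); c = [707, 7, 7, 6] (same object as a, b)
`b.append(538)` → a = [707, 7, 7, 6, 538] (same object as b, c); b = [707, 7, 7, 6, 538] (same object as a, c); c = [707, 7, 7, 6, 538] (same object as a, b)
`print(a)` → prints [707, 7, 7, 6, 538]
`print(c)` → prints [707, 7, 7, 6, 538]

Answer:
[707, 7, 7, 6, 538]
[707, 7, 7, 6, 538]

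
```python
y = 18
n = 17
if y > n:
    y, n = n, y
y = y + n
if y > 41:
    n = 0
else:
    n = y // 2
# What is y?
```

Trace:
`y = 18` → y = 18
`n = 17` → n = 17
`if y > n: ...` → y > n is True → y = 17; n = 18
`y = y + n` → y = 35
`if y > 41: ...` → y > 41 is False, take else branch → n = 17
So y = 35

Answer: 35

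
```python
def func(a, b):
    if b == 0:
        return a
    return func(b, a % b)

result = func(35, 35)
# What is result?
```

func(35, 35) -> func(35, 0) -> 35

Answer: 35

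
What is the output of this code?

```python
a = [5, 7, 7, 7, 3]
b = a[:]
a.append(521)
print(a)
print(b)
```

Key concept: slice [:] creates copy.
Step by step:
`a = [5, 7, 7, 7, 3]` → a = [5, 7, 7, 7, 3]
`b = a[:]` → b = [5, 7, 7, 7, 3]
`a.append(521)` → a = [5, 7, 7, 7, 3, 521]
`print(a)` → prints [5, 7, 7, 7, 3, 521]
`print(b)` → prints [5, 7, 7, 7, 3]

Answer:
[5, 7, 7, 7, 3, 521]
[5, 7, 7, 7, 3]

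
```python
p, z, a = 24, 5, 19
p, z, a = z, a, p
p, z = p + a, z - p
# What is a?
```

Trace:
`p, z, a = 24, 5, 19` → p = 24; z = 5; a = 19
`p, z, a = z, a, p` → p = 5; z = 19; a = 24
`p, z = p + a, z - p` → p = 29; z = 14
So a = 24

Answer: 24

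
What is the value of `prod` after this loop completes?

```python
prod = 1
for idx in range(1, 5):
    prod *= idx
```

4! = 24
`prod` takes the values: 1 → 2 → 6 → 24

Answer: 24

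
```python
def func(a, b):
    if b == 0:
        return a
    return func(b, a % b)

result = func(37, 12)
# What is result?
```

func(37, 12) -> func(12, 1) -> func(1, 0) -> 1

Answer: 1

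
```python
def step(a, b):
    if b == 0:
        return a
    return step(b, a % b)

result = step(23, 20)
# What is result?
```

step(23, 20) -> step(20, 3) -> step(3, 2) -> step(2, 1) -> step(1, 0) -> 1

Answer: 1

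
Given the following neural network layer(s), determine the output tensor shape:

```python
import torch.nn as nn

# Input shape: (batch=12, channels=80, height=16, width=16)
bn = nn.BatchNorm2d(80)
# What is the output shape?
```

Input: (12, 80, 16, 16) -> Output: (12, 80, 16, 16)

Answer: (12, 80, 16, 16)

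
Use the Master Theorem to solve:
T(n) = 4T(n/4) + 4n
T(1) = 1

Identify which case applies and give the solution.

a=4, b=4, f(n)=4n. log_4(4) = 1. Since c=1 = 1, Case 2 applies: T(n) = Θ(n^log_b(a) · log n) = O(n log n).

Answer: O(n log n) - Case 2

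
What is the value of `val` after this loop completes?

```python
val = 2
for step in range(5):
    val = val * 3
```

Multiply by 3, 5 times: 2 * 3^5 = 486
`val` takes the values: 2 → 6 → 18 → 54 → 162 → 486

Answer: 486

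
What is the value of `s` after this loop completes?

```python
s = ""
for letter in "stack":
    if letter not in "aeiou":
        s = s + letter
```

Remove vowels from 'stack'
`s` takes the values: "" → "s" → "st" → "stc" → "stck"

Answer: "stck"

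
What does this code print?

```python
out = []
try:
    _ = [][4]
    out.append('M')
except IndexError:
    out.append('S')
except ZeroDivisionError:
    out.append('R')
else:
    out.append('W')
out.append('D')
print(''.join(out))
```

Execution trace: 'S' (except IndexError) → 'D' (after the try/except). Output: SD

Answer: SD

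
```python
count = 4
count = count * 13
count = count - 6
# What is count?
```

Trace:
`count = 4` → count = 4
`count = count * 13` → count = 52
`count = count - 6` → count = 46
So count = 46

Answer: 46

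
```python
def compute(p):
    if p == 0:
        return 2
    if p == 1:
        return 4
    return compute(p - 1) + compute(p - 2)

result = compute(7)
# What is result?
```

Build up from base cases: compute(0)=2, compute(1)=4, compute(2)=6, compute(3)=10, compute(4)=16, compute(5)=26, compute(6)=42, ..., compute(7)=68

Answer: 68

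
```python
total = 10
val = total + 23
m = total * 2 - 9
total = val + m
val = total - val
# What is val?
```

Trace:
`total = 10` → total = 10
`val = total + 23` → val = 33
`m = total * 2 - 9` → m = 11
`total = val + m` → total = 44
`val = total - val` → val = 11
So val = 11

Answer: 11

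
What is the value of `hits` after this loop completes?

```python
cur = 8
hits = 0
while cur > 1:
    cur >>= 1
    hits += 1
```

Count right shifts until 1
`hits` takes the values: 0 → 1 → 2 → 3

Answer: 3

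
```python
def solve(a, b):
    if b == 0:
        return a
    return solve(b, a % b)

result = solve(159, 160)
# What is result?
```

solve(159, 160) -> solve(160, 159) -> solve(159, 1) -> solve(1, 0) -> 1

Answer: 1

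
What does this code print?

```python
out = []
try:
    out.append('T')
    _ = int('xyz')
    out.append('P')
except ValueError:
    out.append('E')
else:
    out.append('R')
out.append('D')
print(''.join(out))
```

Execution trace: 'T' (try body) → 'E' (except ValueError) → 'D' (after the try/except). Output: TED

Answer: TED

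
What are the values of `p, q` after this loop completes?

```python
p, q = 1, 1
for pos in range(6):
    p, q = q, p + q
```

Fibonacci: after 6 iterations
`p, q` takes the values: (1, 1) → (1, 2) → (2, 3) → (3, 5) → (5, 8) → (8, 13) → (13, 21)

Answer: 13, 21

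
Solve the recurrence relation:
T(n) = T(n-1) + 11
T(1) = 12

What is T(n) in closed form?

Unrolling: T(n) = T(1) + 11·(n-1) = 12 + 11(n-1) = 11n + 1.

Answer: T(n) = 11n + 1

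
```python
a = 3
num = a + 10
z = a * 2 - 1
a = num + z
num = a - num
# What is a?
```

Trace:
`a = 3` → a = 3
`num = a + 10` → num = 13
`z = a * 2 - 1` → z = 5
`a = num + z` → a = 18
`num = a - num` → num = 5
So a = 18

Answer: 18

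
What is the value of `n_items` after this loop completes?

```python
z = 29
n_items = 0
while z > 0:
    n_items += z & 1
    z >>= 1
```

Count set bits in 29 (binary: 0b11101)
`n_items` takes the values: 0 → 1 → 2 → 3 → 4

Answer: 4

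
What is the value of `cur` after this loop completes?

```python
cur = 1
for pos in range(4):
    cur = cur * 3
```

Multiply by 3, 4 times: 1 * 3^4 = 81
`cur` takes the values: 1 → 3 → 9 → 27 → 81

Answer: 81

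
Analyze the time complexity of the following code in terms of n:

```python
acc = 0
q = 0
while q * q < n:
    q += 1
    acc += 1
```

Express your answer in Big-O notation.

Each loop level contributes: √n. Multiplying the contributions gives O(√n).

Answer: O(√n)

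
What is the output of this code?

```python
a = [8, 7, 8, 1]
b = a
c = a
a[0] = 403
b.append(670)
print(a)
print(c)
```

Key concept: multiple aliases.
Step by step:
`a = [8, 7, 8, 1]` → a = [8, 7, 8, 1]
`b = a` → b = [8, 7, 8, 1] (same object as a)
`c = a` → c = [8, 7, 8, 1] (same object as a, b)
`a[0] = 403` → a = [403, 7, 8, 1] (same object as b, c); b = [403, 7, 8, 1] (same object as a, c); c = [403, 7, 8, 1] (same object as a, b)
`b.append(670)` → a = [403, 7, 8, 1, 670] (same object as b, c); b = [403, 7, 8, 1, 670] (same object as a, c); c = [403, 7, 8, 1, 670] (same object as a, b)
`print(a)` → prints [403, 7, 8, 1, 670]
`print(c)` → prints [403, 7, 8, 1, 670]

Answer:
[403, 7, 8, 1, 670]
[403, 7, 8, 1, 670]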